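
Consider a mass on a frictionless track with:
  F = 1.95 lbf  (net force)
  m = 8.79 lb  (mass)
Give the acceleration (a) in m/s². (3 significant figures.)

2.18 m/s²

Solving F = m·a for a: a = F/m.
F = 1.95 lbf = 8.674 N; m = 8.79 lb = 3.987 kg.
a = 2.176 m/s²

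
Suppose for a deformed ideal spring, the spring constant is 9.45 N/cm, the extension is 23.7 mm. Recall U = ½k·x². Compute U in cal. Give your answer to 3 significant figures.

0.0634 cal

Directly: U = ½kx².
k = 9.45 N/cm = 945.0 N/m; x = 23.7 mm = 0.02370 m.
U = 0.2654 J
0.2654 J × (1 cal / 4.184 J) = 0.06343 cal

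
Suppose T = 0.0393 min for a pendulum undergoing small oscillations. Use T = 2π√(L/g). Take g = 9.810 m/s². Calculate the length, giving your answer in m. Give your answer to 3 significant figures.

Rearranging: L = g·(T/2π)².
T = 0.0393 min = 2.358 s; g = 9.810 m/s².
L = 1.382 m

1.38 m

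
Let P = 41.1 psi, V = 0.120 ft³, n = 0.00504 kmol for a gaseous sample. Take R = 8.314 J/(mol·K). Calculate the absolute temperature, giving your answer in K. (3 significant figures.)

23.0 K

From the ideal-gas law: T = PV/(nR).
P = 41.1 psi = 2.834×10^5 Pa; V = 0.120 ft³ = 0.003398 m³; n = 0.00504 kmol = 5.040 mol; R = 8.314 J/(mol·K).
T = 22.98 K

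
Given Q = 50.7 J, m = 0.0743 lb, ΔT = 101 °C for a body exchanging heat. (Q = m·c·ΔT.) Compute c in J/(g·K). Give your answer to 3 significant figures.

0.0149 J/(g·K)

Rearranging: c = Q/(m·ΔT).
Q = 50.7 J; m = 0.0743 lb = 0.03370 kg; ΔT = 101 °C = 101.0 K.
c = 14.89 J/(kg·K)
14.89 J/(kg·K) × (1 J/(g·K) / 1000 J/(kg·K)) = 0.01489 J/(g·K)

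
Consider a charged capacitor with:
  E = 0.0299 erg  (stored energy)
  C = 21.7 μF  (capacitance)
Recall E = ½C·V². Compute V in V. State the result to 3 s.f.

Rearranging: V = √(2E/C).
E = 0.0299 erg = 2.990×10^-9 J; C = 21.7 μF = 2.170×10^-5 F.
V = 0.01660 V

0.0166 V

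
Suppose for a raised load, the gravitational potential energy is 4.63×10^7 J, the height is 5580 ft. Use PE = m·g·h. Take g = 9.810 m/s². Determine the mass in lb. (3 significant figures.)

Rearranging: m = PE/(g·h).
PE = 4.63×10^7 J; h = 5580 ft = 1701 m; g = 9.810 m/s².
m = 2775 kg
2775 kg × (1 lb / 0.4536 kg) = 6118 lb

6120 lb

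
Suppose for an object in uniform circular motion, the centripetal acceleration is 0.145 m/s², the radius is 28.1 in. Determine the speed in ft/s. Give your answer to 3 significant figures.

Solving a = v²/r for v: v = √(a·r).
a = 0.145 m/s²; r = 28.1 in = 0.7137 m.
v = 0.3217 m/s
0.3217 m/s × (1 ft/s / 0.3048 m/s) = 1.055 ft/s

1.06 ft/s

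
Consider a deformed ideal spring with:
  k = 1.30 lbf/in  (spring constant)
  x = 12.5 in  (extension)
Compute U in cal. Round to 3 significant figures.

Directly: U = ½kx².
k = 1.30 lbf/in = 227.7 N/m; x = 12.5 in = 0.3175 m.
U = 11.48 J
11.48 J × (1 cal / 4.184 J) = 2.743 cal

2.74 cal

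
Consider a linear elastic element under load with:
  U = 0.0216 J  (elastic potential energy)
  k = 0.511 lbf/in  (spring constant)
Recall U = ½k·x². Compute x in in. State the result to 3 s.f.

Solving U = ½k·x² for x: x = √(2U/k).
U = 0.0216 J; k = 0.511 lbf/in = 89.49 N/m.
x = 0.02197 m
0.02197 m × (1 in / 0.02540 m) = 0.8650 in

0.865 in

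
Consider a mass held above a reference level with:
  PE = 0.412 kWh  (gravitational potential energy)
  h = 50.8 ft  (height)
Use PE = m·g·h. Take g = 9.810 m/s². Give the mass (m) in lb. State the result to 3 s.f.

21500 lb

Solving PE = m·g·h for m: m = PE/(g·h).
PE = 0.412 kWh = 1.483×10^6 J; h = 50.8 ft = 15.48 m; g = 9.810 m/s².
m = 9765 kg
9765 kg × (1 lb / 0.4536 kg) = 21527 lb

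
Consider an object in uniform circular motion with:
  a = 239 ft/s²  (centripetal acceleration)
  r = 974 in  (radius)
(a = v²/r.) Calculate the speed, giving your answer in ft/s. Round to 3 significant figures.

139 ft/s

Rearranging: v = √(a·r).
a = 239 ft/s² = 72.85 m/s²; r = 974 in = 24.74 m.
v = 42.45 m/s
42.45 m/s × (1 ft/s / 0.3048 m/s) = 139.3 ft/s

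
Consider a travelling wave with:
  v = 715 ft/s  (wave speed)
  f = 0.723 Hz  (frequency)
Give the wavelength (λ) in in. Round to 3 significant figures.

11900 in

Rearranging: λ = v/f.
v = 715 ft/s = 217.9 m/s; f = 0.723 Hz.
λ = 301.4 m
301.4 m × (1 in / 0.02540 m) = 11867 in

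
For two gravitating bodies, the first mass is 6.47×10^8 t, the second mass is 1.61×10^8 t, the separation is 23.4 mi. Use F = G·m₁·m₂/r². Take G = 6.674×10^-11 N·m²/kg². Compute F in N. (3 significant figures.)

4900 N

From Newton's law of gravitation: F = Gm₁m₂/r².
m₁ = 6.47×10^8 t = 6.470×10^11 kg; m₂ = 1.61×10^8 t = 1.610×10^11 kg; r = 23.4 mi = 37659 m; G = 6.674×10^-11 N·m²/kg².
F = 4902 N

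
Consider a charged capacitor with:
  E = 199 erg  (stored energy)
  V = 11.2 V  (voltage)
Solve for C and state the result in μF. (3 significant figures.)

Solving E = ½C·V² for C: C = 2E/V².
E = 199 erg = 1.990×10^-5 J; V = 11.2 V.
C = 3.173×10^-7 F
3.173×10^-7 F × (1 μF / 1.000×10^-6 F) = 0.3173 μF

0.317 μF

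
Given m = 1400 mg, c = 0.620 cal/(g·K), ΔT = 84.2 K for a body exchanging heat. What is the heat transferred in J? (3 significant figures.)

Directly: Q = mcΔT.
m = 1400 mg = 0.001400 kg; c = 0.620 cal/(g·K) = 2594 J/(kg·K); ΔT = 84.2 K.
Q = 305.8 J

306 J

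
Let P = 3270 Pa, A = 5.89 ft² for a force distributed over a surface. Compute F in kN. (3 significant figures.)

Solving P = F/A for F: F = P·A.
P = 3270 Pa; A = 5.89 ft² = 0.5472 m².
F = 1789 N
1789 N × (1 kN / 1000 N) = 1.789 kN

1.79 kN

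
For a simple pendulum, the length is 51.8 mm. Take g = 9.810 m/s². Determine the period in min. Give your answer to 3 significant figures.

Directly: T = 2π√(L/g).
L = 51.8 mm = 0.05180 m; g = 9.810 m/s².
T = 0.4566 s
0.4566 s × (1 min / 60.00 s) = 0.007610 min

0.00761 min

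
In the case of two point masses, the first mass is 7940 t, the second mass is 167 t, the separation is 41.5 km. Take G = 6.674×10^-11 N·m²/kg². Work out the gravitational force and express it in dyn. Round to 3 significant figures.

From Newton's law of gravitation: F = Gm₁m₂/r².
m₁ = 7940 t = 7.940×10^6 kg; m₂ = 167 t = 1.670×10^5 kg; r = 41.5 km = 41500 m; G = 6.674×10^-11 N·m²/kg².
F = 5.138×10^-8 N
5.138×10^-8 N × (1 dyn / 1.000×10^-5 N) = 0.005138 dyn

0.00514 dyn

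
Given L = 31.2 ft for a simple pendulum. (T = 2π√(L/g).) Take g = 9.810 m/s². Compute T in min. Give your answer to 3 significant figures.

T is given directly by: T = 2π√(L/g).
L = 31.2 ft = 9.510 m; g = 9.810 m/s².
T = 6.186 s
6.186 s × (1 min / 60.00 s) = 0.1031 min

0.103 min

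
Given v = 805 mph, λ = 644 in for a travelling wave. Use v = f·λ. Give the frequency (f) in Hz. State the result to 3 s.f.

22.0 Hz

Rearranging: f = v/λ.
v = 805 mph = 359.9 m/s; λ = 644 in = 16.36 m.
f = 22.00 Hz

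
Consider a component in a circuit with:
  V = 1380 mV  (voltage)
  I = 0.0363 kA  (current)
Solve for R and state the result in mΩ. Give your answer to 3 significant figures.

Solving V = I·R for R: R = V/I.
V = 1380 mV = 1.380 V; I = 0.0363 kA = 36.30 A.
R = 0.03802 Ω
0.03802 Ω × (1 mΩ / 0.001000 Ω) = 38.02 mΩ

38.0 mΩ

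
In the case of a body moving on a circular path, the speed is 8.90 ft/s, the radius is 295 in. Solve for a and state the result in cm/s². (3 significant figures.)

Directly: a = v²/r.
v = 8.90 ft/s = 2.713 m/s; r = 295 in = 7.493 m.
a = 0.9821 m/s²
0.9821 m/s² × (1 cm/s² / 0.01000 m/s²) = 98.21 cm/s²

98.2 cm/s²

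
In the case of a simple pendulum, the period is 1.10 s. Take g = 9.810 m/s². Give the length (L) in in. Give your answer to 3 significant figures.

11.8 in

Rearranging: L = g·(T/2π)².
T = 1.10 s; g = 9.810 m/s².
L = 0.3007 m
0.3007 m × (1 in / 0.02540 m) = 11.84 in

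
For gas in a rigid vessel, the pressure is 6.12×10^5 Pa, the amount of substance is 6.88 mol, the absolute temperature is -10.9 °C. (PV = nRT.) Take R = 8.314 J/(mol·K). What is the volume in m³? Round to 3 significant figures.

Solving PV = nRT for V: V = nRT/P.
P = 6.12×10^5 Pa; n = 6.88 mol; T = -10.9 °C = 262.2 K; R = 8.314 J/(mol·K).
V = 0.02451 m³

0.0245 m³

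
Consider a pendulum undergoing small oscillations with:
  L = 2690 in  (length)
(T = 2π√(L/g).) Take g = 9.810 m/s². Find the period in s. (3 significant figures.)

16.6 s

Directly: T = 2π√(L/g).
L = 2690 in = 68.33 m; g = 9.810 m/s².
T = 16.58 s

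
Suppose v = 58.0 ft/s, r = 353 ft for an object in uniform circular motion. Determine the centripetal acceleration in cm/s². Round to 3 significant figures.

290 cm/s²

a is given directly by: a = v²/r.
v = 58.0 ft/s = 17.68 m/s; r = 353 ft = 107.6 m.
a = 2.905 m/s²
2.905 m/s² × (1 cm/s² / 0.01000 m/s²) = 290.5 cm/s²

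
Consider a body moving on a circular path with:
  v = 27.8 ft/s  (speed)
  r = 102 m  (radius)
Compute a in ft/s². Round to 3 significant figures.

a is given directly by: a = v²/r.
v = 27.8 ft/s = 8.473 m/s; r = 102 m.
a = 0.7039 m/s²
0.7039 m/s² × (1 ft/s² / 0.3048 m/s²) = 2.309 ft/s²

2.31 ft/s²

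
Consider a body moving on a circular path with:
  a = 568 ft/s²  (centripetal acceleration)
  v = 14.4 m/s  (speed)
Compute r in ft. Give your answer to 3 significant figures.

3.93 ft

Solving a = v²/r for r: r = v²/a.
a = 568 ft/s² = 173.1 m/s²; v = 14.4 m/s.
r = 1.198 m
1.198 m × (1 ft / 0.3048 m) = 3.930 ft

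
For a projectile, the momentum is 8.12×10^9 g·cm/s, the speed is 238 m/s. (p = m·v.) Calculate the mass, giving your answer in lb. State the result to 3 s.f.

Rearranging: m = p/v.
p = 8.12×10^9 g·cm/s = 81200 kg·m/s; v = 238 m/s.
m = 341.2 kg
341.2 kg × (1 lb / 0.4536 kg) = 752.2 lb

752 lb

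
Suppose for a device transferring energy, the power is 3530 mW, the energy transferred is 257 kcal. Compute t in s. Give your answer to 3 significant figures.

Rearranging P = W/t for t: t = W/P.
P = 3530 mW = 3.530 W; W = 257 kcal = 1.075×10^6 J.
t = 3.046×10^5 s

3.05×10^5 s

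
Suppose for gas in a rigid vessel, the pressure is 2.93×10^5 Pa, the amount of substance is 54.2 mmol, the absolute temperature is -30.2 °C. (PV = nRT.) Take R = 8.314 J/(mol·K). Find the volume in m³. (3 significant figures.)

Solving PV = nRT for V: V = nRT/P.
P = 2.93×10^5 Pa; n = 54.2 mmol = 0.05420 mol; T = -30.2 °C = 242.9 K; R = 8.314 J/(mol·K).
V = 3.736×10^-4 m³

3.74×10^-4 m³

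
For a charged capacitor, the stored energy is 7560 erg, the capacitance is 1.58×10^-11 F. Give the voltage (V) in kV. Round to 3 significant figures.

Rearranging E = ½C·V² for V: V = √(2E/C).
E = 7560 erg = 7.560×10^-4 J; C = 1.58×10^-11 F.
V = 9782 V
9782 V × (1 kV / 1000 V) = 9.782 kV

9.78 kV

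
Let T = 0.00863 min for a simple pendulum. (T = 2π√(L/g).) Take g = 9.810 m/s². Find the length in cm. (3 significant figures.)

6.66 cm

Rearranging: L = g·(T/2π)².
T = 0.00863 min = 0.5178 s; g = 9.810 m/s².
L = 0.06662 m
0.06662 m × (1 cm / 0.01000 m) = 6.662 cm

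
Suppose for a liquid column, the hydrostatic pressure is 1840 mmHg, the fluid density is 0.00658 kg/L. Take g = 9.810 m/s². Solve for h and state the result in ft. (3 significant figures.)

12500 ft

Rearranging: h = P/(ρ·g).
P = 1840 mmHg = 2.453×10^5 Pa; ρ = 0.00658 kg/L = 6.580 kg/m³; g = 9.810 m/s².
h = 3800 m
3800 m × (1 ft / 0.3048 m) = 12468 ft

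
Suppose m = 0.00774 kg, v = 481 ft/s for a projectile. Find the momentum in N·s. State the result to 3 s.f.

Directly: p = mv.
m = 0.00774 kg; v = 481 ft/s = 146.6 m/s.
p = 1.135 kg·m/s
Since 1 N·s = 1 kg·m/s, 1.135 N·s.

1.13 N·s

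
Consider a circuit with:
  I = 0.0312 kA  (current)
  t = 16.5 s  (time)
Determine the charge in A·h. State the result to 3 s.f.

0.143 A·h

q is given directly by: q = It.
I = 0.0312 kA = 31.20 A; t = 16.5 s.
q = 514.8 C
514.8 C × (1 A·h / 3600 C) = 0.1430 A·h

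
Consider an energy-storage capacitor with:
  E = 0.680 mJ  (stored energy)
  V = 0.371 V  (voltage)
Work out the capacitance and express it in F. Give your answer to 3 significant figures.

0.00988 F

Rearranging E = ½C·V² for C: C = 2E/V².
E = 0.680 mJ = 6.800×10^-4 J; V = 0.371 V.
C = 0.009881 F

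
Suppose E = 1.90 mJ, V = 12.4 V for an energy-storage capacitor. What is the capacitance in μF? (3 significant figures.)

24.7 μF

Rearranging: C = 2E/V².
E = 1.90 mJ = 0.001900 J; V = 12.4 V.
C = 2.471×10^-5 F
2.471×10^-5 F × (1 μF / 1.000×10^-6 F) = 24.71 μF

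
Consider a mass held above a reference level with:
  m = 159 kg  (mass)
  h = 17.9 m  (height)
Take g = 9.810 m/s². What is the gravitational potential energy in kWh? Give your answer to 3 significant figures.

Directly: PE = mgh.
m = 159 kg; h = 17.9 m; g = 9.810 m/s².
PE = 27920 J  (the unit combination reduces to kg·m²/s² = J)
27920 J × (1 kWh / 3.600×10^6 J) = 0.007756 kWh

0.00776 kWh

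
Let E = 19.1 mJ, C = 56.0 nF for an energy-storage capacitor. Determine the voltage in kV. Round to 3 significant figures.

Rearranging E = ½C·V² for V: V = √(2E/C).
E = 19.1 mJ = 0.01910 J; C = 56.0 nF = 5.600×10^-8 F.
V = 825.9 V  (the unit combination reduces to kg·m²/(A·s³) = V)
825.9 V × (1 kV / 1000 V) = 0.8259 kV

0.826 kV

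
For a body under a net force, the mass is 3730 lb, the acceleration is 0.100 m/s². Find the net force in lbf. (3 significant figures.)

Directly: F = m·a.
m = 3730 lb = 1692 kg; a = 0.100 m/s².
F = 169.2 N
169.2 N × (1 lbf / 4.448 N) = 38.04 lbf

38.0 lbf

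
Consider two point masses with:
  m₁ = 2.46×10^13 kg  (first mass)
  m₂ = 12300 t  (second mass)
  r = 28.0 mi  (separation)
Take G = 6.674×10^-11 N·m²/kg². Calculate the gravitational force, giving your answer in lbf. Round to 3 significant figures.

F is given directly by: F = Gm₁m₂/r².
m₁ = 2.46×10^13 kg; m₂ = 12300 t = 1.230×10^7 kg; r = 28.0 mi = 45062 m; G = 6.674×10^-11 N·m²/kg².
F = 9.945 N
9.945 N × (1 lbf / 4.448 N) = 2.236 lbf

2.24 lbf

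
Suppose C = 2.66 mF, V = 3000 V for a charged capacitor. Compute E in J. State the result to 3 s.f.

Directly: E = ½CV².
C = 2.66 mF = 0.002660 F; V = 3000 V.
E = 11970 J

12000 J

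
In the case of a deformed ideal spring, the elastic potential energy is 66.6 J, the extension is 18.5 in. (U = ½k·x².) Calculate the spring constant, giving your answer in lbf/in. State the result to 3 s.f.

Rearranging U = ½k·x² for k: k = 2U/x².
U = 66.6 J; x = 18.5 in = 0.4699 m.
k = 603.2 N/m
603.2 N/m × (1 lbf/in / 175.1 N/m) = 3.445 lbf/in

3.44 lbf/in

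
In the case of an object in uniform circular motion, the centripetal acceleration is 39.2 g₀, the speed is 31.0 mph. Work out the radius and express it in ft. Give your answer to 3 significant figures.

1.64 ft

Solving a = v²/r for r: r = v²/a.
a = 39.2 g₀ = 384.4 m/s²; v = 31.0 mph = 13.86 m/s.
r = 0.4996 m
0.4996 m × (1 ft / 0.3048 m) = 1.639 ft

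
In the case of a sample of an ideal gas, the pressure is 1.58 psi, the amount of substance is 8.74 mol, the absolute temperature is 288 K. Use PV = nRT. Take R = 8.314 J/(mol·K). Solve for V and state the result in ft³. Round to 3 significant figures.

67.8 ft³

From the ideal-gas law: V = nRT/P.
P = 1.58 psi = 10894 Pa; n = 8.74 mol; T = 288 K; R = 8.314 J/(mol·K).
V = 1.921 m³
1.921 m³ × (1 ft³ / 0.02832 m³) = 67.84 ft³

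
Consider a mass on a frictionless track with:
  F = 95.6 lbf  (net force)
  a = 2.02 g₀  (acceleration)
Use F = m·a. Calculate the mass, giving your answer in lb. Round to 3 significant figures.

47.3 lb

Solving F = m·a for m: m = F/a.
F = 95.6 lbf = 425.2 N; a = 2.02 g₀ = 19.81 m/s².
m = 21.47 kg
21.47 kg × (1 lb / 0.4536 kg) = 47.33 lb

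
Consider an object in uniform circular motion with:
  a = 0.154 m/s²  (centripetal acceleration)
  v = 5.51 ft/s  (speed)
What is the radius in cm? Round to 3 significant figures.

1830 cm

Rearranging: r = v²/a.
a = 0.154 m/s²; v = 5.51 ft/s = 1.679 m/s.
r = 18.32 m
18.32 m × (1 cm / 0.01000 m) = 1832 cm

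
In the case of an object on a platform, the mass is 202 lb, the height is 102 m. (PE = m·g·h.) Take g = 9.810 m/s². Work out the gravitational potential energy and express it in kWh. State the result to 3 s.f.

Directly: PE = mgh.
m = 202 lb = 91.63 kg; h = 102 m; g = 9.810 m/s².
PE = 91682 J  (the unit combination reduces to kg·m²/s² = J)
91682 J × (1 kWh / 3.600×10^6 J) = 0.02547 kWh

0.0255 kWh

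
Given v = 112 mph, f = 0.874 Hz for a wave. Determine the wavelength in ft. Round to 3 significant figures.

Rearranging: λ = v/f.
v = 112 mph = 50.07 m/s; f = 0.874 Hz.
λ = 57.29 m
57.29 m × (1 ft / 0.3048 m) = 187.9 ft

188 ft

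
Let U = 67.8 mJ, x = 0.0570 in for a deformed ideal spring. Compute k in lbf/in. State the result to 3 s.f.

Rearranging: k = 2U/x².
U = 67.8 mJ = 0.06780 J; x = 0.0570 in = 0.001448 m.
k = 64691 N/m
64691 N/m × (1 lbf/in / 175.1 N/m) = 369.4 lbf/in

369 lbf/in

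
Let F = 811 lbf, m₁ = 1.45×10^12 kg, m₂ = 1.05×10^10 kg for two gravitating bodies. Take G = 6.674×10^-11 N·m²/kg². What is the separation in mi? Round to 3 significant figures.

From Newton's law of gravitation: r = √(G·m₁m₂/F).
F = 811 lbf = 3608 N; m₁ = 1.45×10^12 kg; m₂ = 1.05×10^10 kg; G = 6.674×10^-11 N·m²/kg².
r = 16783 m
16783 m × (1 mi / 1609 m) = 10.43 mi

10.4 mi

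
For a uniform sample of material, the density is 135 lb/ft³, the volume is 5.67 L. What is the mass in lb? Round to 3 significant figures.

Rearranging: m = ρV.
ρ = 135 lb/ft³ = 2162 kg/m³; V = 5.67 L = 0.005670 m³.
m = 12.26 kg
12.26 kg × (1 lb / 0.4536 kg) = 27.03 lb

27.0 lb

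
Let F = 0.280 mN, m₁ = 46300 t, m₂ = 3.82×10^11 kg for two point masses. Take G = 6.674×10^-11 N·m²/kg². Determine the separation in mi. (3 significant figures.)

Solving F = G·m₁·m₂/r² for r: r = √(G·m₁m₂/F).
F = 0.280 mN = 2.800×10^-4 N; m₁ = 46300 t = 4.630×10^7 kg; m₂ = 3.82×10^11 kg; G = 6.674×10^-11 N·m²/kg².
r = 2.053×10^6 m
2.053×10^6 m × (1 mi / 1609 m) = 1276 mi

1280 mi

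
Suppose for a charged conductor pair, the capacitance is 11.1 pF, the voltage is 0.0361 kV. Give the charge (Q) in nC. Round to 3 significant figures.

Solving C = Q/V for Q: Q = CV.
C = 11.1 pF = 1.110×10^-11 F; V = 0.0361 kV = 36.10 V.
Q = 4.007×10^-10 C  (the unit combination reduces to A·s = C)
4.007×10^-10 C × (1 nC / 1.000×10^-9 C) = 0.4007 nC

0.401 nC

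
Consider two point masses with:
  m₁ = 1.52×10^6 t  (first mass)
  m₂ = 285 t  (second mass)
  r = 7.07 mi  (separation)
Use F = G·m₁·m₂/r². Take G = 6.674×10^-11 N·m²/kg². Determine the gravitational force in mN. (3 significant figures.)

0.223 mN

F is given directly by: F = Gm₁m₂/r².
m₁ = 1.52×10^6 t = 1.520×10^9 kg; m₂ = 285 t = 2.850×10^5 kg; r = 7.07 mi = 11378 m; G = 6.674×10^-11 N·m²/kg².
F = 2.233×10^-4 N  (the unit combination reduces to kg·m/s² = N)
2.233×10^-4 N × (1 mN / 0.001000 N) = 0.2233 mN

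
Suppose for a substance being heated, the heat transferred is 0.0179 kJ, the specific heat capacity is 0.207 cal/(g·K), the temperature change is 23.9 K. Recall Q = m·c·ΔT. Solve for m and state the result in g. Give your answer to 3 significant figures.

0.865 g

Solving Q = m·c·ΔT for m: m = Q/(c·ΔT).
Q = 0.0179 kJ = 17.90 J; c = 0.207 cal/(g·K) = 866.1 J/(kg·K); ΔT = 23.9 K.
m = 8.648×10^-4 kg
8.648×10^-4 kg × (1 g / 0.001000 kg) = 0.8648 g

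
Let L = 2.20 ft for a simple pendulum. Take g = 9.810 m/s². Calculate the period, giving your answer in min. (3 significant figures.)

0.0274 min

Directly: T = 2π√(L/g).
L = 2.20 ft = 0.6706 m; g = 9.810 m/s².
T = 1.643 s
1.643 s × (1 min / 60.00 s) = 0.02738 min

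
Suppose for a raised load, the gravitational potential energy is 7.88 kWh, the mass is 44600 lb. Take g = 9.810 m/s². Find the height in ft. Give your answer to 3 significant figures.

469 ft

Solving PE = m·g·h for h: h = PE/(m·g).
PE = 7.88 kWh = 2.837×10^7 J; m = 44600 lb = 20230 kg; g = 9.810 m/s².
h = 142.9 m
142.9 m × (1 ft / 0.3048 m) = 469.0 ft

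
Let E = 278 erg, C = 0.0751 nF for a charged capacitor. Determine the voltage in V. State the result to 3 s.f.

860 V

Rearranging: V = √(2E/C).
E = 278 erg = 2.780×10^-5 J; C = 0.0751 nF = 7.510×10^-11 F.
V = 860.4 V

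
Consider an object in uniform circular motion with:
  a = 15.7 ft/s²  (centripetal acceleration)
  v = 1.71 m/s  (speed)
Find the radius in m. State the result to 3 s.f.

0.611 m

Solving a = v²/r for r: r = v²/a.
a = 15.7 ft/s² = 4.785 m/s²; v = 1.71 m/s.
r = 0.6111 m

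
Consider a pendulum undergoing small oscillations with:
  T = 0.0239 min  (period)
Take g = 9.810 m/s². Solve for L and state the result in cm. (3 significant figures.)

Solving T = 2π√(L/g) for L: L = g·(T/2π)².
T = 0.0239 min = 1.434 s; g = 9.810 m/s².
L = 0.5110 m
0.5110 m × (1 cm / 0.01000 m) = 51.10 cm

51.1 cm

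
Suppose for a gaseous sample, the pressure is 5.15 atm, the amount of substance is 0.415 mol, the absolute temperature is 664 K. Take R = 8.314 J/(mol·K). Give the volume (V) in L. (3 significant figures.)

From the ideal-gas law: V = nRT/P.
P = 5.15 atm = 5.218×10^5 Pa; n = 0.415 mol; T = 664 K; R = 8.314 J/(mol·K).
V = 0.004390 m³
0.004390 m³ × (1 L / 0.001000 m³) = 4.390 L

4.39 L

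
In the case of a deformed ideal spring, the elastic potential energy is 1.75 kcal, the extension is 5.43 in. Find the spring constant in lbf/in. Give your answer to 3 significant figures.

Solving U = ½k·x² for k: k = 2U/x².
U = 1.75 kcal = 7322 J; x = 5.43 in = 0.1379 m.
k = 7.698×10^5 N/m
7.698×10^5 N/m × (1 lbf/in / 175.1 N/m) = 4396 lbf/in

4400 lbf/in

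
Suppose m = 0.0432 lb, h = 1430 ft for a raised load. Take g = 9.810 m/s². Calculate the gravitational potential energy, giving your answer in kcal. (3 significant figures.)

PE is given directly by: PE = mgh.
m = 0.0432 lb = 0.01960 kg; h = 1430 ft = 435.9 m; g = 9.810 m/s².
PE = 83.79 J
83.79 J × (1 kcal / 4184 J) = 0.02003 kcal

0.0200 kcal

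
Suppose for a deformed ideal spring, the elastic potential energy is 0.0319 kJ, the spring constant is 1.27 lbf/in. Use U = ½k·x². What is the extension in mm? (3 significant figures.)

Rearranging U = ½k·x² for x: x = √(2U/k).
U = 0.0319 kJ = 31.90 J; k = 1.27 lbf/in = 222.4 N/m.
x = 0.5356 m
0.5356 m × (1 mm / 0.001000 m) = 535.6 mm

536 mm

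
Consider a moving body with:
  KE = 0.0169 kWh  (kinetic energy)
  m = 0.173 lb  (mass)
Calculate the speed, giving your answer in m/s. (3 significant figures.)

Solving KE = ½mv² for v: v = √(2·KE/m).
KE = 0.0169 kWh = 60840 J; m = 0.173 lb = 0.07847 kg.
v = 1245 m/s

1250 m/s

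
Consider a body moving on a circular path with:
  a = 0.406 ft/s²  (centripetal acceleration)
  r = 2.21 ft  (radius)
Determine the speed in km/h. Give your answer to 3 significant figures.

1.04 km/h

Rearranging a = v²/r for v: v = √(a·r).
a = 0.406 ft/s² = 0.1237 m/s²; r = 2.21 ft = 0.6736 m.
v = 0.2887 m/s
0.2887 m/s × (1 km/h / 0.2778 m/s) = 1.039 km/h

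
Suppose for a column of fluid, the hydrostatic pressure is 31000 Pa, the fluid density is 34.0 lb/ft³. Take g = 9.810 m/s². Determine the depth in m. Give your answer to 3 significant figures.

Rearranging P = ρ·g·h for h: h = P/(ρ·g).
P = 31000 Pa; ρ = 34.0 lb/ft³ = 544.6 kg/m³; g = 9.810 m/s².
h = 5.802 m

5.80 m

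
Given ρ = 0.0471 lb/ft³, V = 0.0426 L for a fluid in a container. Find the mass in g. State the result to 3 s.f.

Rearranging ρ = m/V for m: m = ρV.
ρ = 0.0471 lb/ft³ = 0.7545 kg/m³; V = 0.0426 L = 4.260×10^-5 m³.
m = 3.214×10^-5 kg
3.214×10^-5 kg × (1 g / 0.001000 kg) = 0.03214 g

0.0321 g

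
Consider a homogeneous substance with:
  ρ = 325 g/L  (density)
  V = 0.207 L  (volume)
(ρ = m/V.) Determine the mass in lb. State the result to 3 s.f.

0.148 lb

Rearranging: m = ρV.
ρ = 325 g/L = 325.0 kg/m³; V = 0.207 L = 2.070×10^-4 m³.
m = 0.06728 kg
0.06728 kg × (1 lb / 0.4536 kg) = 0.1483 lb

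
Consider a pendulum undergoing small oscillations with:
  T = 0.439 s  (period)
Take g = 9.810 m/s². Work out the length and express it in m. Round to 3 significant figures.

0.0479 m

Solving T = 2π√(L/g) for L: L = g·(T/2π)².
T = 0.439 s; g = 9.810 m/s².
L = 0.04789 m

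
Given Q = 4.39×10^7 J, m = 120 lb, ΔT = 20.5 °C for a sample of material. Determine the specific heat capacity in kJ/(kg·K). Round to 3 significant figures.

Rearranging Q = m·c·ΔT for c: c = Q/(m·ΔT).
Q = 4.39×10^7 J; m = 120 lb = 54.43 kg; ΔT = 20.5 °C = 20.50 K.
c = 39343 J/(kg·K)
39343 J/(kg·K) × (1 kJ/(kg·K) / 1000 J/(kg·K)) = 39.34 kJ/(kg·K)

39.3 kJ/(kg·K)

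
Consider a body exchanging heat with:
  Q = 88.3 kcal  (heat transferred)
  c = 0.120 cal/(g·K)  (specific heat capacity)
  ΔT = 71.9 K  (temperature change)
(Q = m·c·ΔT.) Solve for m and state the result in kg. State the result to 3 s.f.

10.2 kg

Rearranging: m = Q/(c·ΔT).
Q = 88.3 kcal = 3.694×10^5 J; c = 0.120 cal/(g·K) = 502.1 J/(kg·K); ΔT = 71.9 K.
m = 10.23 kg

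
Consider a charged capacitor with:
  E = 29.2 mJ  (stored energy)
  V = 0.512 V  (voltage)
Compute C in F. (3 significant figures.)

Rearranging E = ½C·V² for C: C = 2E/V².
E = 29.2 mJ = 0.02920 J; V = 0.512 V.
C = 0.2228 F

0.223 F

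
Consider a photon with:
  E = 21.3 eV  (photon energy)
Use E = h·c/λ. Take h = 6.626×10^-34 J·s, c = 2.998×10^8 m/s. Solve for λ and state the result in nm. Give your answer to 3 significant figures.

Rearranging E = h·c/λ for λ: λ = hc/E.
E = 21.3 eV = 3.413×10^-18 J; h = 6.626×10^-34 J·s; c = 2.998×10^8 m/s.
λ = 5.821×10^-8 m
5.821×10^-8 m × (1 nm / 1.000×10^-9 m) = 58.21 nm

58.2 nm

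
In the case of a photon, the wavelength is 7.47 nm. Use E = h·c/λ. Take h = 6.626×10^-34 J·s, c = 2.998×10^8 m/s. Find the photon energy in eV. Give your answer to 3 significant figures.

166 eV

Directly: E = hc/λ.
λ = 7.47 nm = 7.470×10^-9 m; h = 6.626×10^-34 J·s; c = 2.998×10^8 m/s.
E = 2.659×10^-17 J
2.659×10^-17 J × (1 eV / 1.602×10^-19 J) = 166.0 eV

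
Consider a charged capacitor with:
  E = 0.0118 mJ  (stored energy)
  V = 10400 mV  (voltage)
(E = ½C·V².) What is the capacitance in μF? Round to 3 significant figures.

0.218 μF

Rearranging: C = 2E/V².
E = 0.0118 mJ = 1.180×10^-5 J; V = 10400 mV = 10.40 V.
C = 2.182×10^-7 F
2.182×10^-7 F × (1 μF / 1.000×10^-6 F) = 0.2182 μF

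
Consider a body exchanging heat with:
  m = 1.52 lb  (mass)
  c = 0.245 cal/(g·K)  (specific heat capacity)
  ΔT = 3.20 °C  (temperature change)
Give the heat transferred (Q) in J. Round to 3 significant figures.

Directly: Q = mcΔT.
m = 1.52 lb = 0.6895 kg; c = 0.245 cal/(g·K) = 1025 J/(kg·K); ΔT = 3.20 °C = 3.200 K.
Q = 2262 J  (the unit combination reduces to kg·m²/s² = J)

2260 J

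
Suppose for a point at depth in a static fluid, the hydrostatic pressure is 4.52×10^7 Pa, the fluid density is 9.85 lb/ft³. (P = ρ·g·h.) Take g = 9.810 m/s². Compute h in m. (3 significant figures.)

Rearranging: h = P/(ρ·g).
P = 4.52×10^7 Pa; ρ = 9.85 lb/ft³ = 157.8 kg/m³; g = 9.810 m/s².
h = 29202 m

29200 m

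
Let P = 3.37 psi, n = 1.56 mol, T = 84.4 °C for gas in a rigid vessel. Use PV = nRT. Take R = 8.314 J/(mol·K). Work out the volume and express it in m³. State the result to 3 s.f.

0.200 m³

Rearranging PV = nRT for V: V = nRT/P.
P = 3.37 psi = 23235 Pa; n = 1.56 mol; T = 84.4 °C = 357.5 K; R = 8.314 J/(mol·K).
V = 0.1996 m³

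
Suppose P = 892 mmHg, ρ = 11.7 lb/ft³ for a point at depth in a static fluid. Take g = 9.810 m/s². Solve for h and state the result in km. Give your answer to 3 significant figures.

Rearranging: h = P/(ρ·g).
P = 892 mmHg = 1.189×10^5 Pa; ρ = 11.7 lb/ft³ = 187.4 kg/m³; g = 9.810 m/s².
h = 64.68 m
64.68 m × (1 km / 1000 m) = 0.06468 km

0.0647 km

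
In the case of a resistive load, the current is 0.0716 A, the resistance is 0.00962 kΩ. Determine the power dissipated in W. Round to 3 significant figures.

P is given directly by: P = I²R.
I = 0.0716 A; R = 0.00962 kΩ = 9.620 Ω.
P = 0.04932 W

0.0493 W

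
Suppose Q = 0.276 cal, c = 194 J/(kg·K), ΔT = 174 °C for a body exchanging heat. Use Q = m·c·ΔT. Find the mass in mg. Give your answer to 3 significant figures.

Rearranging Q = m·c·ΔT for m: m = Q/(c·ΔT).
Q = 0.276 cal = 1.155 J; c = 194 J/(kg·K); ΔT = 174 °C = 174.0 K.
m = 3.421×10^-5 kg
3.421×10^-5 kg × (1 mg / 1.000×10^-6 kg) = 34.21 mg

34.2 mg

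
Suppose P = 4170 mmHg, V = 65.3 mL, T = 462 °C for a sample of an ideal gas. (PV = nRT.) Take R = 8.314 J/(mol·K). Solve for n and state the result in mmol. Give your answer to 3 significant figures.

5.94 mmol

From the ideal-gas law: n = PV/(RT).
P = 4170 mmHg = 5.560×10^5 Pa; V = 65.3 mL = 6.530×10^-5 m³; T = 462 °C = 735.1 K; R = 8.314 J/(mol·K).
n = 0.005940 mol
0.005940 mol × (1 mmol / 0.001000 mol) = 5.940 mmol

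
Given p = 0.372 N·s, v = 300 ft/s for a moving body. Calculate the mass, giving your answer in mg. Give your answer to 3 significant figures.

4070 mg

Solving p = m·v for m: m = p/v.
p = 0.372 N·s = 0.3720 kg·m/s; v = 300 ft/s = 91.44 m/s.
m = 0.004068 kg
0.004068 kg × (1 mg / 1.000×10^-6 kg) = 4068 mg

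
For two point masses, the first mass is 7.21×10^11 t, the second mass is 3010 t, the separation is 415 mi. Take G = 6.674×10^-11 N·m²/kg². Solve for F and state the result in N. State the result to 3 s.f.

Directly: F = Gm₁m₂/r².
m₁ = 7.21×10^11 t = 7.210×10^14 kg; m₂ = 3010 t = 3.010×10^6 kg; r = 415 mi = 6.679×10^5 m; G = 6.674×10^-11 N·m²/kg².
F = 0.3247 N  (the unit combination reduces to kg·m/s² = N)

0.325 N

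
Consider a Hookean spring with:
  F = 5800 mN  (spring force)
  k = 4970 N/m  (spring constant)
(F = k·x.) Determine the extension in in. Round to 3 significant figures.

0.0459 in

Rearranging: x = F/k.
F = 5800 mN = 5.800 N; k = 4970 N/m.
x = 0.001167 m
0.001167 m × (1 in / 0.02540 m) = 0.04594 in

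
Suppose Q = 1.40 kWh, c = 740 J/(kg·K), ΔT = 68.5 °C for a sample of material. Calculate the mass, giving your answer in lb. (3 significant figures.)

219 lb

Solving Q = m·c·ΔT for m: m = Q/(c·ΔT).
Q = 1.40 kWh = 5.040×10^6 J; c = 740 J/(kg·K); ΔT = 68.5 °C = 68.50 K.
m = 99.43 kg
99.43 kg × (1 lb / 0.4536 kg) = 219.2 lb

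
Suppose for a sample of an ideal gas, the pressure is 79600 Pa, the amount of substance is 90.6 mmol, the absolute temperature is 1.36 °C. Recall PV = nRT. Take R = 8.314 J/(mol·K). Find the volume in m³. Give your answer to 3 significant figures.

From the ideal-gas law: V = nRT/P.
P = 79600 Pa; n = 90.6 mmol = 0.09060 mol; T = 1.36 °C = 274.5 K; R = 8.314 J/(mol·K).
V = 0.002598 m³

0.00260 m³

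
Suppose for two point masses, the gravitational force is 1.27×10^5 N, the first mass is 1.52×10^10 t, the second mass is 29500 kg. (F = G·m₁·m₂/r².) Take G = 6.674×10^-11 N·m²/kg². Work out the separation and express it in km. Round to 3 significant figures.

Rearranging: r = √(G·m₁m₂/F).
F = 1.27×10^5 N; m₁ = 1.52×10^10 t = 1.520×10^13 kg; m₂ = 29500 kg; G = 6.674×10^-11 N·m²/kg².
r = 15.35 m
15.35 m × (1 km / 1000 m) = 0.01535 km

0.0154 km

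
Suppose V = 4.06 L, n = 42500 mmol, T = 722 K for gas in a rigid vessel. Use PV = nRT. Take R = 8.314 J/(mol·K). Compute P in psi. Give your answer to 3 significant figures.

From the ideal-gas law: P = nRT/V.
V = 4.06 L = 0.004060 m³; n = 42500 mmol = 42.50 mol; T = 722 K; R = 8.314 J/(mol·K).
P = 6.284×10^7 Pa
6.284×10^7 Pa × (1 psi / 6895 Pa) = 9114 psi

9110 psi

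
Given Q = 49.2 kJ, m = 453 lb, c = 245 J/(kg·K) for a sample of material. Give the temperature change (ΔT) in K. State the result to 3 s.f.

Rearranging: ΔT = Q/(m·c).
Q = 49.2 kJ = 49200 J; m = 453 lb = 205.5 kg; c = 245 J/(kg·K).
ΔT = 0.9773 K

0.977 K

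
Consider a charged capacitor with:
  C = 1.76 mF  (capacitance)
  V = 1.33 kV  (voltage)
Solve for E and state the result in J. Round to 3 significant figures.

Directly: E = ½CV².
C = 1.76 mF = 0.001760 F; V = 1.33 kV = 1330 V.
E = 1557 J  (the unit combination reduces to kg·m²/s² = J)

1560 J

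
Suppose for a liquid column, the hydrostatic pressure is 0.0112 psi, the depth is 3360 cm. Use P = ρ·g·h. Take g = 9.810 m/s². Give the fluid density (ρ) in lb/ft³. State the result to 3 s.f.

0.0146 lb/ft³

Rearranging: ρ = P/(g·h).
P = 0.0112 psi = 77.22 Pa; h = 3360 cm = 33.60 m; g = 9.810 m/s².
ρ = 0.2343 kg/m³
0.2343 kg/m³ × (1 lb/ft³ / 16.02 kg/m³) = 0.01463 lb/ft³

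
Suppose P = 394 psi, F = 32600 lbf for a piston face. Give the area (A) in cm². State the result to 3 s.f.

Rearranging P = F/A for A: A = F/P.
P = 394 psi = 2.717×10^6 Pa; F = 32600 lbf = 1.450×10^5 N.
A = 0.05338 m²
0.05338 m² × (1 cm² / 1.000×10^-4 m²) = 533.8 cm²

534 cm²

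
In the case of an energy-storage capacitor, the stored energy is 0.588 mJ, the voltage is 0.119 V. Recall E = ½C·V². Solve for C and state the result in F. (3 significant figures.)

0.0830 F

Rearranging: C = 2E/V².
E = 0.588 mJ = 5.880×10^-4 J; V = 0.119 V.
C = 0.08304 F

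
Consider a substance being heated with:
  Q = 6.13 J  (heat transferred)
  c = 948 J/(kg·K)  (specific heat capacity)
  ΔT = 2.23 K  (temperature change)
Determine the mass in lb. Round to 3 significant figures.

0.00639 lb

Solving Q = m·c·ΔT for m: m = Q/(c·ΔT).
Q = 6.13 J; c = 948 J/(kg·K); ΔT = 2.23 K.
m = 0.002900 kg
0.002900 kg × (1 lb / 0.4536 kg) = 0.006393 lb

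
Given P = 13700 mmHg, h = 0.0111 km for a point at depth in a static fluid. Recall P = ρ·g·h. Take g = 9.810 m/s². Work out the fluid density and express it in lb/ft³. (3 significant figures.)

1050 lb/ft³

Rearranging: ρ = P/(g·h).
P = 13700 mmHg = 1.827×10^6 Pa; h = 0.0111 km = 11.10 m; g = 9.810 m/s².
ρ = 16774 kg/m³
16774 kg/m³ × (1 lb/ft³ / 16.02 kg/m³) = 1047 lb/ft³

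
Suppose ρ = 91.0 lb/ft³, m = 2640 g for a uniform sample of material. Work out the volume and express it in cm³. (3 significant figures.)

Solving ρ = m/V for V: V = m/ρ.
ρ = 91.0 lb/ft³ = 1458 kg/m³; m = 2640 g = 2.640 kg.
V = 0.001811 m³
0.001811 m³ × (1 cm³ / 1.000×10^-6 m³) = 1811 cm³

1810 cm³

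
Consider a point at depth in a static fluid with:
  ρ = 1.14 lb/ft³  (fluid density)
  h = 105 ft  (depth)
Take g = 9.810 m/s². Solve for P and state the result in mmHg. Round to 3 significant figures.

P is given directly by: P = ρgh.
ρ = 1.14 lb/ft³ = 18.26 kg/m³; h = 105 ft = 32.00 m; g = 9.810 m/s².
P = 5733 Pa
5733 Pa × (1 mmHg / 133.3 Pa) = 43.00 mmHg

43.0 mmHg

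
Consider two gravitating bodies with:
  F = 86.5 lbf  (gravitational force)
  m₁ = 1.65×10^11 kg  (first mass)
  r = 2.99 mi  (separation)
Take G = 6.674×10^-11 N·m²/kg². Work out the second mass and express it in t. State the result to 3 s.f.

8.09×10^5 t

Rearranging: m₂ = F·r²/(G·m₁).
F = 86.5 lbf = 384.8 N; m₁ = 1.65×10^11 kg; r = 2.99 mi = 4812 m; G = 6.674×10^-11 N·m²/kg².
m₂ = 8.090×10^8 kg
8.090×10^8 kg × (1 t / 1000 kg) = 8.090×10^5 t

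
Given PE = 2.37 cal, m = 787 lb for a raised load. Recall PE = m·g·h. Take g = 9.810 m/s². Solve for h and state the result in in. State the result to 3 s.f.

0.111 in

Rearranging PE = m·g·h for h: h = PE/(m·g).
PE = 2.37 cal = 9.916 J; m = 787 lb = 357.0 kg; g = 9.810 m/s².
h = 0.002832 m
0.002832 m × (1 in / 0.02540 m) = 0.1115 in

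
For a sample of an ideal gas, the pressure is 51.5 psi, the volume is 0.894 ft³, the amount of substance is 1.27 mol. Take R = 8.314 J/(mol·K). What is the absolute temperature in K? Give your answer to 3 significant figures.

851 K

Rearranging PV = nRT for T: T = PV/(nR).
P = 51.5 psi = 3.551×10^5 Pa; V = 0.894 ft³ = 0.02532 m³; n = 1.27 mol; R = 8.314 J/(mol·K).
T = 851.3 K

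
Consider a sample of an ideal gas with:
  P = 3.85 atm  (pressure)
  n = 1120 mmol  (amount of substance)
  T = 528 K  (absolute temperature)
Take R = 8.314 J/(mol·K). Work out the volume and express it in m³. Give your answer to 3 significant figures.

0.0126 m³

Rearranging PV = nRT for V: V = nRT/P.
P = 3.85 atm = 3.901×10^5 Pa; n = 1120 mmol = 1.120 mol; T = 528 K; R = 8.314 J/(mol·K).
V = 0.01260 m³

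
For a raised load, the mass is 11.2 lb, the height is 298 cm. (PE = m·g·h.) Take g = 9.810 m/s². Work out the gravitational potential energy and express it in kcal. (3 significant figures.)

PE is given directly by: PE = mgh.
m = 11.2 lb = 5.080 kg; h = 298 cm = 2.980 m; g = 9.810 m/s².
PE = 148.5 J
148.5 J × (1 kcal / 4184 J) = 0.03550 kcal

0.0355 kcal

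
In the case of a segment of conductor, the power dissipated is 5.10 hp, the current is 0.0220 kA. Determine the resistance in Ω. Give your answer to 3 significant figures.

7.86 Ω

Rearranging P = I²R for R: R = P/I².
P = 5.10 hp = 3803 W; I = 0.0220 kA = 22.00 A.
R = 7.858 Ω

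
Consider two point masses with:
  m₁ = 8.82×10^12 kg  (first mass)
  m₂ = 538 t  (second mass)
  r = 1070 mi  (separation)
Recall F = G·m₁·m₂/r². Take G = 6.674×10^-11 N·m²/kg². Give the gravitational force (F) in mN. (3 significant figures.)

Directly: F = Gm₁m₂/r².
m₁ = 8.82×10^12 kg; m₂ = 538 t = 5.380×10^5 kg; r = 1070 mi = 1.722×10^6 m; G = 6.674×10^-11 N·m²/kg².
F = 1.068×10^-4 N
1.068×10^-4 N × (1 mN / 0.001000 N) = 0.1068 mN

0.107 mN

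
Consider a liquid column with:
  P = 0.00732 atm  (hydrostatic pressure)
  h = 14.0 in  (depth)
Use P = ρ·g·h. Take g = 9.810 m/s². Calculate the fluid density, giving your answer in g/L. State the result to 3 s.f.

213 g/L

Solving P = ρ·g·h for ρ: ρ = P/(g·h).
P = 0.00732 atm = 741.7 Pa; h = 14.0 in = 0.3556 m; g = 9.810 m/s².
ρ = 212.6 kg/m³
Since 1 g/L = 1 kg/m³, 212.6 g/L.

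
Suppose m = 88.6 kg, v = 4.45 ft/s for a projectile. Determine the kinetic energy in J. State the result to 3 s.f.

KE is given directly by: KE = ½mv².
m = 88.6 kg; v = 4.45 ft/s = 1.356 m/s.
KE = 81.50 J

81.5 J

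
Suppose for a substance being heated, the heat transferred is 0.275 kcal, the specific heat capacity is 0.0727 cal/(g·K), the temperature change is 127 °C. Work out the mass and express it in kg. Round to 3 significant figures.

Rearranging Q = m·c·ΔT for m: m = Q/(c·ΔT).
Q = 0.275 kcal = 1151 J; c = 0.0727 cal/(g·K) = 304.2 J/(kg·K); ΔT = 127 °C = 127.0 K.
m = 0.02978 kg

0.0298 kg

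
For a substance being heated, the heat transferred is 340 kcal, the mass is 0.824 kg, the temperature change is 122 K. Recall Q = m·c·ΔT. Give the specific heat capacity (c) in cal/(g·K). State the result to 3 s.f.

3.38 cal/(g·K)

Rearranging: c = Q/(m·ΔT).
Q = 340 kcal = 1.423×10^6 J; m = 0.824 kg; ΔT = 122 K.
c = 14151 J/(kg·K)
14151 J/(kg·K) × (1 cal/(g·K) / 4184 J/(kg·K)) = 3.382 cal/(g·K)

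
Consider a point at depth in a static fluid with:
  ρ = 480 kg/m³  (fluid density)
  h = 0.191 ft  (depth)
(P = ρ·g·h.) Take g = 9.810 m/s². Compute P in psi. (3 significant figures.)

0.0398 psi

Directly: P = ρgh.
ρ = 480 kg/m³; h = 0.191 ft = 0.05822 m; g = 9.810 m/s².
P = 274.1 Pa  (the unit combination reduces to kg/(m·s²) = Pa)
274.1 Pa × (1 psi / 6895 Pa) = 0.03976 psi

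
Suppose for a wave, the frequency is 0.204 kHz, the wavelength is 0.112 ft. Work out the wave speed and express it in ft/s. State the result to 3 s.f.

v is given directly by: v = fλ.
f = 0.204 kHz = 204.0 Hz; λ = 0.112 ft = 0.03414 m.
v = 6.964 m/s
6.964 m/s × (1 ft/s / 0.3048 m/s) = 22.85 ft/s

22.8 ft/s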